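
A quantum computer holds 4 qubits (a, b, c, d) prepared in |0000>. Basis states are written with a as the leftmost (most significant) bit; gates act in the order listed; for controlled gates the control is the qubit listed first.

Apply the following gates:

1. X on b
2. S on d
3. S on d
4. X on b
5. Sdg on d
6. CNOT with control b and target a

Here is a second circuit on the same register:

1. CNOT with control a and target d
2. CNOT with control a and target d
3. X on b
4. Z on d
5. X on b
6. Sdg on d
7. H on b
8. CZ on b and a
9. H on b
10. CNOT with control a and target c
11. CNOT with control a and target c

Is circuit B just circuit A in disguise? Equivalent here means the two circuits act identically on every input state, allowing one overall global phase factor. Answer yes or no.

No — the two circuits implement different unitaries, even allowing a global phase.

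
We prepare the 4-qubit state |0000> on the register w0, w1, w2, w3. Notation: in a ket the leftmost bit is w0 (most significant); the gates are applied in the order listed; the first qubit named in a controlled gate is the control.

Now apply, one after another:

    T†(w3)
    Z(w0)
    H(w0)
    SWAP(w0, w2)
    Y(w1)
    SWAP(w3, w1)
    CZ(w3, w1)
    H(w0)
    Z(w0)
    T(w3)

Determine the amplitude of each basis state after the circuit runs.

The final amplitudes are exp(3*I*pi/4)/2 on |0001>, exp(3*I*pi/4)/2 on |0011>, -exp(3*I*pi/4)/2 on |1001>, -exp(3*I*pi/4)/2 on |1011>, and 0 on every other basis state.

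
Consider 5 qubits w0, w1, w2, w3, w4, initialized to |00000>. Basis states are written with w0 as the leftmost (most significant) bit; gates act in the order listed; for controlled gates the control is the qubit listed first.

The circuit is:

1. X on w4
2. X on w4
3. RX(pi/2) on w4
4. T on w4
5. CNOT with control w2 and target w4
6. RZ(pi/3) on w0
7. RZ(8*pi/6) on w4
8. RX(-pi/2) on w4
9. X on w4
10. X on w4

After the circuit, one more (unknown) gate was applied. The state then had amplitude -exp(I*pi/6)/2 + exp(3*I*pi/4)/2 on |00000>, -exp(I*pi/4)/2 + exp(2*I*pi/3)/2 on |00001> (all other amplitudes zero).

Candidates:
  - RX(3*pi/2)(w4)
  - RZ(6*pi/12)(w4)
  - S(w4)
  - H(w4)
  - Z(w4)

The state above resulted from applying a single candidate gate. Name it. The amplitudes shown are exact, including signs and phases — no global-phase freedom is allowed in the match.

It was Z(w4) that produced the state shown.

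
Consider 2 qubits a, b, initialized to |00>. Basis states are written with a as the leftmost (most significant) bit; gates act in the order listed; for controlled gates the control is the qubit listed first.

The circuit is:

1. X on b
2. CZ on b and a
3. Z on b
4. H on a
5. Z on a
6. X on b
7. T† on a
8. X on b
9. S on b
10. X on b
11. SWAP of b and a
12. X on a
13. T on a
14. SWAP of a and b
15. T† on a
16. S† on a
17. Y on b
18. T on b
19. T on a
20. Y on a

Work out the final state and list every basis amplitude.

The final amplitudes are -sqrt(2)/2 on |00>, 0 on |01>, -sqrt(2)*exp(3*I*pi/4)/2 on |10>, 0 on |11>.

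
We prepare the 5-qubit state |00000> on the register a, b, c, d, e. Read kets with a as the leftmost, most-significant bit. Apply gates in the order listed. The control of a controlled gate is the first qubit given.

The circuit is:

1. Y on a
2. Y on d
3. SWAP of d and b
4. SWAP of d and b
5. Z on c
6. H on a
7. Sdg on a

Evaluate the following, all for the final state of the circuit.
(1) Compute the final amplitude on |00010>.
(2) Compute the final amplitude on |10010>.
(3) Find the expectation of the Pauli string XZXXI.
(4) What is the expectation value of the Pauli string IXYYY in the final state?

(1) The amplitude on |00010> is -sqrt(2)/2. Key observation: gates 3-4 undo each other exactly, leaving only the rest of the circuit to track.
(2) |10010> carries amplitude -sqrt(2)*I/2 in the final state.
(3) The observable XZXXI averages to 0.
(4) The observable IXYYY averages to 0.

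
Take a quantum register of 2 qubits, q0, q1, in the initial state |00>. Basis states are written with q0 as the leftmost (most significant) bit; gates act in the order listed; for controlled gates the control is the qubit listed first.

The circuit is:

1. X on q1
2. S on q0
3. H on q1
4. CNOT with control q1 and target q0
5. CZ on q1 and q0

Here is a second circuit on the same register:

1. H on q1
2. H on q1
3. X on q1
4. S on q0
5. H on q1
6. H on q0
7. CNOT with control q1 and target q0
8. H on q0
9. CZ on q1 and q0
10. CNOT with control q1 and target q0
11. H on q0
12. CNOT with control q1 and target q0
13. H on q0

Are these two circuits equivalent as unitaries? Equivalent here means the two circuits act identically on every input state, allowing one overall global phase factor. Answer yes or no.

Yes, they are equivalent — the unitaries differ by at most a global phase.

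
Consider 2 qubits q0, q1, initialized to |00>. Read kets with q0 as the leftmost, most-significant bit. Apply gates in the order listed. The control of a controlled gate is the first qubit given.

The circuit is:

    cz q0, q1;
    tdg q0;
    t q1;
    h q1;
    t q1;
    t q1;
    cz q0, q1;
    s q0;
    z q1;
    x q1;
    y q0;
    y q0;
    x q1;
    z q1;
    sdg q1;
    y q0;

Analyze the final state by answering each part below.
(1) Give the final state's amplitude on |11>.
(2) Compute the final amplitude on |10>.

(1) |11> carries amplitude sqrt(2)*I/2 in the final state.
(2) The amplitude on |10> is sqrt(2)*I/2.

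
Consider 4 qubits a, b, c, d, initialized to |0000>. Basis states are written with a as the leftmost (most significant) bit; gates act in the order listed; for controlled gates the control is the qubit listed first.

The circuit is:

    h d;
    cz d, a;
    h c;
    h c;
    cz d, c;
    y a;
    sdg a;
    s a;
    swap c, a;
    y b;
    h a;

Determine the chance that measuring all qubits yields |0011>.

Outcome |0011> occurs with probability 0. Key observation: steps 3-4 multiply out to the identity, so the circuit reduces to the remaining gates.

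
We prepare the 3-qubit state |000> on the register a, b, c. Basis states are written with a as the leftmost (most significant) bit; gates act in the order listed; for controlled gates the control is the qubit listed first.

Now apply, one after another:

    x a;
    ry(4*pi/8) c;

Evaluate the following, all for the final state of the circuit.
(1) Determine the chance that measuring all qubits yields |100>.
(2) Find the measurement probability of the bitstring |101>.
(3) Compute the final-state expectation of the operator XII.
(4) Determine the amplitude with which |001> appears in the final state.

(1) Outcome |100> occurs with probability 1/2.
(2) The probability of measuring |101> is 1/2.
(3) The observable XII averages to 0.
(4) |001> carries amplitude 0 in the final state.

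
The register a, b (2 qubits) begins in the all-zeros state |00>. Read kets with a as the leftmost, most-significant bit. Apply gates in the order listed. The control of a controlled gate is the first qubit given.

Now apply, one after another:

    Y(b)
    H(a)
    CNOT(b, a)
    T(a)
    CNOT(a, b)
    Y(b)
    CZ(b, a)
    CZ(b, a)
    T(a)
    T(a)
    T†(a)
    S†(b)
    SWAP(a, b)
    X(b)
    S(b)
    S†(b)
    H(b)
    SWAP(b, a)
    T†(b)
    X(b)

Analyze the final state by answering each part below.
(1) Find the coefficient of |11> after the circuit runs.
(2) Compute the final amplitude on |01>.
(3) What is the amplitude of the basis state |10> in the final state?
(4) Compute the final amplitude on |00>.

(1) The amplitude on |11> is -1/2.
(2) The final state's coefficient on |01> equals 1/2.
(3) The amplitude on |10> is exp(3*I*pi/4)/2.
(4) The amplitude on |00> is exp(3*I*pi/4)/2.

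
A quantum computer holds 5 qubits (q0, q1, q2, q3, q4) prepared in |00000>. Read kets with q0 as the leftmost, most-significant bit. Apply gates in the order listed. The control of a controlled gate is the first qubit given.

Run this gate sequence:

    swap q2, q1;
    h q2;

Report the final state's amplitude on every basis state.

The final amplitudes are sqrt(2)/2 on |00000>, sqrt(2)/2 on |00100>, and 0 on every other basis state.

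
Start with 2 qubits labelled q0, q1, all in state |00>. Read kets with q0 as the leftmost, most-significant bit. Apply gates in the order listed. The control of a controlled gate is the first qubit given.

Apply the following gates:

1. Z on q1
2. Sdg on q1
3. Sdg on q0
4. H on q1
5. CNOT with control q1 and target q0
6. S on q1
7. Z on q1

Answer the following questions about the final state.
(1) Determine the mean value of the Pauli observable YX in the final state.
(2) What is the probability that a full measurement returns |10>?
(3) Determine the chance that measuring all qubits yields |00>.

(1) In the final state, YX has expectation -1.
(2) Outcome |10> occurs with probability 0.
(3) A full measurement returns |00> with probability 1/2.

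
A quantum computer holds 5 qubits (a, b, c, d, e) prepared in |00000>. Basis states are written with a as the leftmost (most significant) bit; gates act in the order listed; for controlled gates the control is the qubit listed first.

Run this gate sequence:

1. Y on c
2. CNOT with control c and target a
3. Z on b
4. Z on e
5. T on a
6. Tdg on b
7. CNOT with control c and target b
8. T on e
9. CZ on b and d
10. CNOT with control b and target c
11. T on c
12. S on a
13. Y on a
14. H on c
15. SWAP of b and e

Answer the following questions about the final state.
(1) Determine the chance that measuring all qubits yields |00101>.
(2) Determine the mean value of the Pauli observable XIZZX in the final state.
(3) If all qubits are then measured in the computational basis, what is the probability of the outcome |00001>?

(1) A full measurement returns |00101> with probability 1/2.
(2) The observable XIZZX averages to 0.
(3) Outcome |00001> occurs with probability 1/2.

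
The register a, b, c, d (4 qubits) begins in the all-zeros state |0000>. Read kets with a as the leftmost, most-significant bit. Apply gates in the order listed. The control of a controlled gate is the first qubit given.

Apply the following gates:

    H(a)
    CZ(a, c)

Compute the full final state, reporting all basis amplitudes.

After the circuit, the state carries amplitude sqrt(2)/2 on |0000>, sqrt(2)/2 on |1000>, and 0 on every other basis state.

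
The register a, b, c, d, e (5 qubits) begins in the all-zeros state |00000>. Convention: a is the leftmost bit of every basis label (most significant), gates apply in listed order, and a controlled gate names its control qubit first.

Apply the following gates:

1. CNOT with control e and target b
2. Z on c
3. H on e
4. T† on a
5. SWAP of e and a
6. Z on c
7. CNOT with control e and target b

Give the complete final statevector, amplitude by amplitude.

The resulting statevector has amplitude sqrt(2)/2 on |00000>, sqrt(2)/2 on |10000>, and 0 on every other basis state.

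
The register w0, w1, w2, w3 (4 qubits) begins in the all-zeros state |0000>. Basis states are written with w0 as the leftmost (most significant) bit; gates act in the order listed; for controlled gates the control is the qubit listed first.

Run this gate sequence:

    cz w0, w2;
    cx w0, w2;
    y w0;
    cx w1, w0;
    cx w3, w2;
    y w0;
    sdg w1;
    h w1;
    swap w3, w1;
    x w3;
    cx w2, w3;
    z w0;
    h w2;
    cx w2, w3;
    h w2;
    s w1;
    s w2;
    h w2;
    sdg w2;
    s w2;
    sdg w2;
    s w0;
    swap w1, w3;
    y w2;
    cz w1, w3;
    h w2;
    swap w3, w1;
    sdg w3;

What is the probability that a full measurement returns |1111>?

Outcome |1111> occurs with probability 0. Key observation: gates 20-21 undo each other exactly, leaving only the rest of the circuit to track.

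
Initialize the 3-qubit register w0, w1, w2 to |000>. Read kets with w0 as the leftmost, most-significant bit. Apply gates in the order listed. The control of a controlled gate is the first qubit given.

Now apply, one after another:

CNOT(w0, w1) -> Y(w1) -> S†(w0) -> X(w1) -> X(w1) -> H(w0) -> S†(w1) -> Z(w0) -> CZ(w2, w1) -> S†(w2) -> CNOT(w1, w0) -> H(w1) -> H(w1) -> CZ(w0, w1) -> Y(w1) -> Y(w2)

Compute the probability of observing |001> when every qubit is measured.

A full measurement returns |001> with probability 1/2. Key observation: steps 4-5 multiply out to the identity, so the circuit reduces to the remaining gates.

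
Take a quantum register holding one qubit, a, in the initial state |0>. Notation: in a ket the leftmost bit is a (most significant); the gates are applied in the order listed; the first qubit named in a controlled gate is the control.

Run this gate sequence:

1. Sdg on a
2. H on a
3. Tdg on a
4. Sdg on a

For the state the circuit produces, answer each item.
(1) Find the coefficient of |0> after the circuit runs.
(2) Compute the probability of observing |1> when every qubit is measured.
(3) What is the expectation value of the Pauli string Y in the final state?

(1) The final state's coefficient on |0> equals sqrt(2)/2.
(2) A full measurement returns |1> with probability 1/2.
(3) The observable Y averages to -sqrt(2)/2.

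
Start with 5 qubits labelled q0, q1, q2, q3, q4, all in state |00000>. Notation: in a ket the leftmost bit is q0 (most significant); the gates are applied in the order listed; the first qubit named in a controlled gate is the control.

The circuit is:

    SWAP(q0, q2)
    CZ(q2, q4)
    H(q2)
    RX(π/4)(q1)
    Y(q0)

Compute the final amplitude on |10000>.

The final state's coefficient on |10000> equals I*sqrt(2*sqrt(2) + 4)/4.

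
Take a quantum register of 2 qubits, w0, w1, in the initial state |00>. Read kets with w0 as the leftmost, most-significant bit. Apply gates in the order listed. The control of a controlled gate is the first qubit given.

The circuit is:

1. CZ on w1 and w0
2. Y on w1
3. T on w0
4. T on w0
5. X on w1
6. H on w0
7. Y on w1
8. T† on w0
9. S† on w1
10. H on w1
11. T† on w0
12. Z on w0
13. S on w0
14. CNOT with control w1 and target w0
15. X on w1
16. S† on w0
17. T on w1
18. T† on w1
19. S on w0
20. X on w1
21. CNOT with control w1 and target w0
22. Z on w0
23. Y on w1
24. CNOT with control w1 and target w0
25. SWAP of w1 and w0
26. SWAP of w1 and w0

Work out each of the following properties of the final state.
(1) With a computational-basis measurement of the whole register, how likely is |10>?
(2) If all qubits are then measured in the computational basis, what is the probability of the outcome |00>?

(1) Outcome |10> occurs with probability 1/4. Key observation: gates 14-21 undo each other exactly, leaving only the rest of the circuit to track.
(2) A full measurement returns |00> with probability 1/4.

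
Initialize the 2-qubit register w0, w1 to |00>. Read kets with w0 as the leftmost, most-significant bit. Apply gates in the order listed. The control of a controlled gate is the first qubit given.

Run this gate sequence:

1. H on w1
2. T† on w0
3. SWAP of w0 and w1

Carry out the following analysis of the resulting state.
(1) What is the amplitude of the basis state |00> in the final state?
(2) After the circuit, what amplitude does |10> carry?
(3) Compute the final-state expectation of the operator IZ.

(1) The amplitude on |00> is sqrt(2)/2.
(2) The final state's coefficient on |10> equals sqrt(2)/2.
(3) In the final state, IZ has expectation 1.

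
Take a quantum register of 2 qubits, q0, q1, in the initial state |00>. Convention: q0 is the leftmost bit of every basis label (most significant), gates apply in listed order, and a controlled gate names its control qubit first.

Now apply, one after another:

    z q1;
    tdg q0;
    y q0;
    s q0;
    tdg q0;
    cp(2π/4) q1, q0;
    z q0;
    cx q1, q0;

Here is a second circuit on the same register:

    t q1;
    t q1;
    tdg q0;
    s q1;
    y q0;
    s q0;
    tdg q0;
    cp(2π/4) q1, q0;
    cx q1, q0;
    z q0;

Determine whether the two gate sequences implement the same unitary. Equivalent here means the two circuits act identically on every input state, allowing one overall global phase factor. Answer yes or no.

No, they are not equivalent — no single phase factor reconciles the two unitaries.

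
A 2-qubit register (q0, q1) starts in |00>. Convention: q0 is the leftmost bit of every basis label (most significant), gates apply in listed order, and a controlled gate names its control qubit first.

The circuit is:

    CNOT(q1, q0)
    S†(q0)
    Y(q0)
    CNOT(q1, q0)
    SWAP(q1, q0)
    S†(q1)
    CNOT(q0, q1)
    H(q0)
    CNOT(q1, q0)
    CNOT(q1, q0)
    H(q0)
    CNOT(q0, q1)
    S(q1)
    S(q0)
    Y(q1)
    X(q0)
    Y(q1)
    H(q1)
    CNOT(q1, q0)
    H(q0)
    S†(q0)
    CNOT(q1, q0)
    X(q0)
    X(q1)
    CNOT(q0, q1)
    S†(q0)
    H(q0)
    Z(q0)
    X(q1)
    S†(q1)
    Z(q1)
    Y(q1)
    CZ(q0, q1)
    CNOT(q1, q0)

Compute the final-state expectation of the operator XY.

In the final state, XY has expectation -1.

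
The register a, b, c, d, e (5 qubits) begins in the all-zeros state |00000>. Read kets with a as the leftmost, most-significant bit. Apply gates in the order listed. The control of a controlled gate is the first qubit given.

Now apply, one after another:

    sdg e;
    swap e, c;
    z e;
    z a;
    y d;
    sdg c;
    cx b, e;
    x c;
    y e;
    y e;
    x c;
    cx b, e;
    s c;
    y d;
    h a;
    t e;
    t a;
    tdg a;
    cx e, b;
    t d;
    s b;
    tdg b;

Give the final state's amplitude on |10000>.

|10000> carries amplitude sqrt(2)/2 in the final state. Key observation: steps 6-13 multiply out to the identity, so the circuit reduces to the remaining gates.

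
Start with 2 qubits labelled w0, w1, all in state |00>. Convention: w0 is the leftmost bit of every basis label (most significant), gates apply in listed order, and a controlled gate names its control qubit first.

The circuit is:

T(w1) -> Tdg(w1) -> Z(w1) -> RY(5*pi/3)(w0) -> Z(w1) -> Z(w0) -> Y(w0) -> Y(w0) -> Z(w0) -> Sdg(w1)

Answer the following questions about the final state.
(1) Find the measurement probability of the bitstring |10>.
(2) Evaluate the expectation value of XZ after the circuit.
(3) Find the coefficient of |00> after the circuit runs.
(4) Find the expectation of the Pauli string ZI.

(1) A full measurement returns |10> with probability 1/4. Key observation: steps 6-9 multiply out to the identity, so the circuit reduces to the remaining gates.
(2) The observable XZ averages to -sqrt(3)/2.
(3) |00> carries amplitude -sqrt(3)/2 in the final state.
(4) In the final state, ZI has expectation 1/2.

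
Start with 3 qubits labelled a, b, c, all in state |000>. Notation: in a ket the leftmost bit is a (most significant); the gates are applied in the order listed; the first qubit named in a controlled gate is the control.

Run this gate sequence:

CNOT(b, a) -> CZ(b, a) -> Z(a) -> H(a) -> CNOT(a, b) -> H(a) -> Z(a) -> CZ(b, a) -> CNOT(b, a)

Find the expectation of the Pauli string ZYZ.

The expectation value of ZYZ is 0.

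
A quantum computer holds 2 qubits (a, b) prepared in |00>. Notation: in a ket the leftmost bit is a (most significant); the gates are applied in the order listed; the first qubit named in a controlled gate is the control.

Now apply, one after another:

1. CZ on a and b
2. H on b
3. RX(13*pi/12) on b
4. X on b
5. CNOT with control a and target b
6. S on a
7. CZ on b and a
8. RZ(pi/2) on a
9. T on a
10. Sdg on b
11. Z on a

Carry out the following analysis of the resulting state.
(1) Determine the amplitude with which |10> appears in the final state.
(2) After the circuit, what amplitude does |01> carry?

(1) The final state's coefficient on |10> equals 0.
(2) The final state's coefficient on |01> equals -sqrt(12 - 6*sqrt(2))*exp(I*pi/4)/8 + sqrt(4 - 2*sqrt(2))*exp(3*I*pi/4)/8 + sqrt(2*sqrt(2) + 4)*exp(I*pi/4)/8 + sqrt(6*sqrt(2) + 12)*exp(3*I*pi/4)/8.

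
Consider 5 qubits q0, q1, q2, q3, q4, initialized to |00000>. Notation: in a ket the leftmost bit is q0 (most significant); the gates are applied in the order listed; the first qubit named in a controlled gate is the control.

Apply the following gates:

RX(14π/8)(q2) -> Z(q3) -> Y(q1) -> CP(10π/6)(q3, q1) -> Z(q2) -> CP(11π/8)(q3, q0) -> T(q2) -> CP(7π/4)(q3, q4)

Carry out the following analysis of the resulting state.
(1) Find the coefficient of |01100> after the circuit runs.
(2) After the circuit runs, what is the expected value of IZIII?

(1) The final state's coefficient on |01100> equals -sqrt(2 - sqrt(2))*exp(I*pi/4)/2.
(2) The expectation value of IZIII is -1.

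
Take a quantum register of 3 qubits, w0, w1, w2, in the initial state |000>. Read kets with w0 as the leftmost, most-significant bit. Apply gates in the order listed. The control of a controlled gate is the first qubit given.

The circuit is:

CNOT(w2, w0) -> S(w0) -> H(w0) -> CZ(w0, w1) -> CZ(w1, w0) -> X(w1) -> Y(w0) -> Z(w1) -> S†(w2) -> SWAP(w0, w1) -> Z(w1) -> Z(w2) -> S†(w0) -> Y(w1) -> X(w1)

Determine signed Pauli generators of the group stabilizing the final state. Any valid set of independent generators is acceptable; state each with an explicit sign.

One valid set of independent stabilizer generators is -IXI, -ZII, +IIZ (any independent generating set of the same group is equally correct).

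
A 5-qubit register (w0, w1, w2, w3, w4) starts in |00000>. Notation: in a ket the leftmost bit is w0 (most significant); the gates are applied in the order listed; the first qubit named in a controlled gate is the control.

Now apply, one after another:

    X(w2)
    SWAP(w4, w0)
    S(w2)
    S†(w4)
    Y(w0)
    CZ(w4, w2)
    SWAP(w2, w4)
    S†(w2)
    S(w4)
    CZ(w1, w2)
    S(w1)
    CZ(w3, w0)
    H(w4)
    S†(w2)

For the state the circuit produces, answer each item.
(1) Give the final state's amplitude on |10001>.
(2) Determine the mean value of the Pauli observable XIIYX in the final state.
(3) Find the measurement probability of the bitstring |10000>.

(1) The amplitude on |10001> is sqrt(2)*I/2.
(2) The observable XIIYX averages to 0.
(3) The probability of measuring |10000> is 1/2.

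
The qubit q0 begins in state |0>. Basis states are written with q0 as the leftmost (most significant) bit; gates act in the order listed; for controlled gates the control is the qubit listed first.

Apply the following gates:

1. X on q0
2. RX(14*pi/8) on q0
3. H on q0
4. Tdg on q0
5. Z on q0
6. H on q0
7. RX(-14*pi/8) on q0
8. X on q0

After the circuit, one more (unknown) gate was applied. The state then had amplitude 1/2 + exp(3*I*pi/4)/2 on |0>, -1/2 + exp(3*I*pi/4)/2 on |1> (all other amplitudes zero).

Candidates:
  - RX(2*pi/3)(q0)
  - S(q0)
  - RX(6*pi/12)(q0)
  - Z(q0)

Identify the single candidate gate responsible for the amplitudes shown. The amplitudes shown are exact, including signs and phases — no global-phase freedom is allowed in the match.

The unique candidate consistent with the amplitudes is Z(q0).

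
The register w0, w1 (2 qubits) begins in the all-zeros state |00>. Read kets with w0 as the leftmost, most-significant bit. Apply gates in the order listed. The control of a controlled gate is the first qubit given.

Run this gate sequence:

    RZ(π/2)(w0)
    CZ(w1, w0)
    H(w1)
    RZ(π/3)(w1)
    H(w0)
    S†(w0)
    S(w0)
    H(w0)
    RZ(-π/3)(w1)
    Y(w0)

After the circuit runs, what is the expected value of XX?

The expectation value of XX is 0. Key observation: gates 4-9 undo each other exactly, leaving only the rest of the circuit to track.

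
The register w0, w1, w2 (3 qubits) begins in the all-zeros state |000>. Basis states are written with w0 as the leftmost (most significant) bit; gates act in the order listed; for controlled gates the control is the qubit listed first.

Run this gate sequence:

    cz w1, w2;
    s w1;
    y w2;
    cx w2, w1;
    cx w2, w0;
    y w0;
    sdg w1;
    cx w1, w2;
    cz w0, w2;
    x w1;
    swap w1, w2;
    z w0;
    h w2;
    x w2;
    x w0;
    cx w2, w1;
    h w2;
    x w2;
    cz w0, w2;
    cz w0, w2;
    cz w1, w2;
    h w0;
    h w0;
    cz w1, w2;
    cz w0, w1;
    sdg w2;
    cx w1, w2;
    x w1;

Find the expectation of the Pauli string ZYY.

The observable ZYY averages to -1.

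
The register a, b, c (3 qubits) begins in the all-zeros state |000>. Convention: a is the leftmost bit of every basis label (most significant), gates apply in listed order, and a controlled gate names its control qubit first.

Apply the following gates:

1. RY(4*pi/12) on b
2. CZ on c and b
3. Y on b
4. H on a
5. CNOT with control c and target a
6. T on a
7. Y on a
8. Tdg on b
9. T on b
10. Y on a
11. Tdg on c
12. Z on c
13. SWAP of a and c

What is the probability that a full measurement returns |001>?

The probability of measuring |001> is 1/8. Key observation: gates 7-10 undo each other exactly, leaving only the rest of the circuit to track.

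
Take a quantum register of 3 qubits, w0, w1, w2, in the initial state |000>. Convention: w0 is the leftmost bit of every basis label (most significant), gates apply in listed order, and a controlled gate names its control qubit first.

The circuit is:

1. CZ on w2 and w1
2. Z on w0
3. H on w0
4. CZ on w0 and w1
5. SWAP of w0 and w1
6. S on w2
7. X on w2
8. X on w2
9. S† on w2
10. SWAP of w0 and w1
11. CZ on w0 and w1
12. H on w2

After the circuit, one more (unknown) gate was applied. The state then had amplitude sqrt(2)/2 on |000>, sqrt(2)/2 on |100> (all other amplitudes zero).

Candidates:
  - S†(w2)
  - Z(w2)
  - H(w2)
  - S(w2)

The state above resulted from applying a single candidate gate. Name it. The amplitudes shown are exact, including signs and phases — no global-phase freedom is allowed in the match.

The applied gate was H(w2). Key observation: the block from step 4 through step 11 cancels to the identity and can be dropped.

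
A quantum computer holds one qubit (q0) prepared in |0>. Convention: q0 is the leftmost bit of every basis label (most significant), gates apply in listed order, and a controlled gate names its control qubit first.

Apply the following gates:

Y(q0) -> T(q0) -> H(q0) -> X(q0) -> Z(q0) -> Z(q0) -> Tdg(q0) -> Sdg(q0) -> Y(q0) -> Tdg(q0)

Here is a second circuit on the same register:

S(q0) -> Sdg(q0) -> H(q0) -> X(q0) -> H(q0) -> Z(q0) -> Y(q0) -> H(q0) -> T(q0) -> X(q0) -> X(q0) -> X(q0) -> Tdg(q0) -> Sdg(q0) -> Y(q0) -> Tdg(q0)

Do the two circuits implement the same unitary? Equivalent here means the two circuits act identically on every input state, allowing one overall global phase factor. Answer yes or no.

No, they are not equivalent — no single phase factor reconciles the two unitaries.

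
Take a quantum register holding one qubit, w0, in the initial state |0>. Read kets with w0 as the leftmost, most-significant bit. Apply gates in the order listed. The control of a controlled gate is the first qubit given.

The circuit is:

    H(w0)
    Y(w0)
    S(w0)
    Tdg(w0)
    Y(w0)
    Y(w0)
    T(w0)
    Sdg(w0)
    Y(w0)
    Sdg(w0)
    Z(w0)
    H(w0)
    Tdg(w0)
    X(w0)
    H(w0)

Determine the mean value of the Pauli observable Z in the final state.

In the final state, Z has expectation -sqrt(2)/2. Key observation: the block from step 2 through step 9 cancels to the identity and can be dropped.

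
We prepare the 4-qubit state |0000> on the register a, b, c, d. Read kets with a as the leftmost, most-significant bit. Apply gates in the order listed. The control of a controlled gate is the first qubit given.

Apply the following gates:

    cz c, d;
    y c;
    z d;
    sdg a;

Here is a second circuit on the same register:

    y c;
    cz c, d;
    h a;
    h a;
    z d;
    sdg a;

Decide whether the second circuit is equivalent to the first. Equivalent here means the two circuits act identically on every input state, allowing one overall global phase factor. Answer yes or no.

No — the two circuits implement different unitaries, even allowing a global phase.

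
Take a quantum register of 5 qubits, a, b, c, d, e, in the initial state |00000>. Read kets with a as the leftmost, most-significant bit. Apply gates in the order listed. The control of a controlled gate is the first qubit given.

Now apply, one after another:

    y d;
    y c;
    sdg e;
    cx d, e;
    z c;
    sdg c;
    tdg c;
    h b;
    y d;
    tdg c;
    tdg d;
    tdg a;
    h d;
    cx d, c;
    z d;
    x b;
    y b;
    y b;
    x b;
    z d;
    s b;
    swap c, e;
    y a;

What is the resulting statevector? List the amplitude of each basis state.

The final amplitudes are -1/2 on |10101>, -1/2 on |10110>, -I/2 on |11101>, -I/2 on |11110>, and 0 on every other basis state. Key observation: steps 15-20 multiply out to the identity, so the circuit reduces to the remaining gates.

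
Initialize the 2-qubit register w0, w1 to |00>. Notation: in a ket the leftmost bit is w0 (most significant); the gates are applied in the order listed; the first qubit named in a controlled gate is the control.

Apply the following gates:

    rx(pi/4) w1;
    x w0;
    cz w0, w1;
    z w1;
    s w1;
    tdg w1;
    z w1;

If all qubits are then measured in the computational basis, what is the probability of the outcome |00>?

A full measurement returns |00> with probability 0.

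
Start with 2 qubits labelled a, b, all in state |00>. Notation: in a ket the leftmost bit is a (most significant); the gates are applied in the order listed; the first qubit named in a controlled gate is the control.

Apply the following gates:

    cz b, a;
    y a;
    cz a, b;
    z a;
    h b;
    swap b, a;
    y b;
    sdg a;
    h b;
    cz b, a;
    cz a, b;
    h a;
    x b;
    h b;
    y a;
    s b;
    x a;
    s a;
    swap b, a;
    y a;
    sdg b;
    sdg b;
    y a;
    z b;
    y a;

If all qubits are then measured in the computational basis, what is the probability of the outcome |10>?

The probability of measuring |10> is 1/2.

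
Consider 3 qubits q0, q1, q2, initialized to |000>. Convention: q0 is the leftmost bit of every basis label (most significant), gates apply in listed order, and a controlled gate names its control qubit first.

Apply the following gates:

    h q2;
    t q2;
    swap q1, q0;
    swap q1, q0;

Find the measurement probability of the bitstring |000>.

A full measurement returns |000> with probability 1/2.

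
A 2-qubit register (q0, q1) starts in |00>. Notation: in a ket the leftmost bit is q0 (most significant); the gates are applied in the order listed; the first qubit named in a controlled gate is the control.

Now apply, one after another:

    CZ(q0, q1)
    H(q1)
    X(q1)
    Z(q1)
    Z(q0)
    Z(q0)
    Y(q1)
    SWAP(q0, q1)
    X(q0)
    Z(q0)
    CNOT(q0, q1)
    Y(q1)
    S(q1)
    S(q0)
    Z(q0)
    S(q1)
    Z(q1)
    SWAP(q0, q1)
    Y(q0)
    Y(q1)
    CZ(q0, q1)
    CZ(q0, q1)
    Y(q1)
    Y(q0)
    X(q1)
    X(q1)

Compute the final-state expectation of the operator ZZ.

The observable ZZ averages to -1. Key observation: steps 19-24 multiply out to the identity, so the circuit reduces to the remaining gates.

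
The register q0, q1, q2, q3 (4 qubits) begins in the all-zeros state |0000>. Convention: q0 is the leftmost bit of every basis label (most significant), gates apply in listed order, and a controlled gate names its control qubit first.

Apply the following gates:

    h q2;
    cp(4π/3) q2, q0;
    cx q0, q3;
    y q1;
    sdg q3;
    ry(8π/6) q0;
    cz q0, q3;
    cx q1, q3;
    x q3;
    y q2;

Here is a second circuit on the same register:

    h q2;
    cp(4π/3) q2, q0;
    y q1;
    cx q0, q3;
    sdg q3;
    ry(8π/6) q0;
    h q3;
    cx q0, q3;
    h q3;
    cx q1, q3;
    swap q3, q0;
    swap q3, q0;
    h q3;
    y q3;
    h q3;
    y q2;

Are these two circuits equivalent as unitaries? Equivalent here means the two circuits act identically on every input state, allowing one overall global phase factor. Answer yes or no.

No — the two circuits implement different unitaries, even allowing a global phase.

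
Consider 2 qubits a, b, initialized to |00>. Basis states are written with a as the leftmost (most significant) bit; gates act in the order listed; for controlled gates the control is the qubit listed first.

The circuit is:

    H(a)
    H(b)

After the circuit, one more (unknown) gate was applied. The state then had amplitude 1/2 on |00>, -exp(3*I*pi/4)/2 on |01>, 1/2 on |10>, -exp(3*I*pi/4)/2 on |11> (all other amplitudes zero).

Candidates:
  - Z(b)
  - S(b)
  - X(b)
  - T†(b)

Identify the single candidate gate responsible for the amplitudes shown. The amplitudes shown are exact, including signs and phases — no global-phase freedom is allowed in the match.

The unique candidate consistent with the amplitudes is T†(b).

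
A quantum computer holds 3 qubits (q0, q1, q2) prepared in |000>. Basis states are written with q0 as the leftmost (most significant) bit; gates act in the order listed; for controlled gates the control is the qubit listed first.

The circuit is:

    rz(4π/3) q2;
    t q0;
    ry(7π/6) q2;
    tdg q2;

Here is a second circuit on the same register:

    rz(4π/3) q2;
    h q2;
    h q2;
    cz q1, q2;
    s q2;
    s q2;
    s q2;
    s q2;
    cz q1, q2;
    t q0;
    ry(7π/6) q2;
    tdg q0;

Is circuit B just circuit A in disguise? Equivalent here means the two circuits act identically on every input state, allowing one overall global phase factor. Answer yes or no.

No: there is an input state on which the two circuits produce genuinely different outputs (not merely differing by a phase).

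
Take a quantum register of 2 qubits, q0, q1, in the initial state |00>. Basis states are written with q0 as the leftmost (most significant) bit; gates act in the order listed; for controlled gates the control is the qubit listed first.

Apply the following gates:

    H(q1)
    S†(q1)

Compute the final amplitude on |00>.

The final state's coefficient on |00> equals sqrt(2)/2.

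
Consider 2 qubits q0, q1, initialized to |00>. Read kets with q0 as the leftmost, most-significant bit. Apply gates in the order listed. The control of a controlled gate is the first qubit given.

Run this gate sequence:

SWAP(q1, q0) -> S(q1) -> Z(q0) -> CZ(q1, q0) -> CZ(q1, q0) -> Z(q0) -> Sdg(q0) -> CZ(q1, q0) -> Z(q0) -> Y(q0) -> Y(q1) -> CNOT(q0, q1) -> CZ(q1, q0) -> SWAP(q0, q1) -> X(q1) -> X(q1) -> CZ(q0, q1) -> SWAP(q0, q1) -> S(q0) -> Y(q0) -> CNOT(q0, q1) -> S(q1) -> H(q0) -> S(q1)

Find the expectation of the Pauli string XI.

The observable XI averages to 1.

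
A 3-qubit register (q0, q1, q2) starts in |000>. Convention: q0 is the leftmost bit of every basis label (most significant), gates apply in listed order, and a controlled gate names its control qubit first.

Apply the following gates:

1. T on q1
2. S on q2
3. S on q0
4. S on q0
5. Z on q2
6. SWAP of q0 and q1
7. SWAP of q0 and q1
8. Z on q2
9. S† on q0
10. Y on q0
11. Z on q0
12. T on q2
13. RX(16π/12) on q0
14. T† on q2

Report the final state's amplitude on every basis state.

After the circuit, the state carries amplitude -sqrt(3)/2 on |000>, I/2 on |100>, and 0 on every other basis state. Key observation: gates 4-9 undo each other exactly, leaving only the rest of the circuit to track.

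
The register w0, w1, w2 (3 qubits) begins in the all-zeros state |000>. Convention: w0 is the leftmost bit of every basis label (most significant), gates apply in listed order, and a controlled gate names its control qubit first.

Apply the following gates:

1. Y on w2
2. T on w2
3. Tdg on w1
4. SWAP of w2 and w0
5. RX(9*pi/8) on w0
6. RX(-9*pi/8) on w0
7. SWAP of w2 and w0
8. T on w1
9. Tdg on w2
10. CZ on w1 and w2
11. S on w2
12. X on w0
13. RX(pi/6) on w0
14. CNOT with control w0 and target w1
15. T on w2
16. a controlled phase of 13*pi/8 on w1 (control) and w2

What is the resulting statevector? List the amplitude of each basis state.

After the circuit, the state carries amplitude -sqrt(2)*I*exp(I*pi/4)*sin(7*pi/16)**2/4 - sqrt(2)*I*exp(I*pi/4)*cos(7*pi/16)**2/4 + sqrt(6)*I*exp(I*pi/4)*cos(7*pi/16)**2/4 + sqrt(6)*I*exp(I*pi/4)*sin(7*pi/16)**2/4 on |001>, -sqrt(2)*exp(-I*pi/8)*cos(7*pi/16)**2/4 - sqrt(6)*exp(-I*pi/8)*cos(7*pi/16)**2/4 - sqrt(2)*exp(-I*pi/8)*sin(7*pi/16)**2/4 - sqrt(6)*exp(-I*pi/8)*sin(7*pi/16)**2/4 on |111>, and 0 on every other basis state. Key observation: the block from step 2 through step 9 cancels to the identity and can be dropped.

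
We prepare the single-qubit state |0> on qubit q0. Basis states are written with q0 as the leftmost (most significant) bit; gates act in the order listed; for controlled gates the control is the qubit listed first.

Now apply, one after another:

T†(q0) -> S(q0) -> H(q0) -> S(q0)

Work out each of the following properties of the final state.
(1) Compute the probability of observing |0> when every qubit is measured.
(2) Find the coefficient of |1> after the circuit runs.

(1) The probability of measuring |0> is 1/2.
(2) |1> carries amplitude sqrt(2)*I/2 in the final state.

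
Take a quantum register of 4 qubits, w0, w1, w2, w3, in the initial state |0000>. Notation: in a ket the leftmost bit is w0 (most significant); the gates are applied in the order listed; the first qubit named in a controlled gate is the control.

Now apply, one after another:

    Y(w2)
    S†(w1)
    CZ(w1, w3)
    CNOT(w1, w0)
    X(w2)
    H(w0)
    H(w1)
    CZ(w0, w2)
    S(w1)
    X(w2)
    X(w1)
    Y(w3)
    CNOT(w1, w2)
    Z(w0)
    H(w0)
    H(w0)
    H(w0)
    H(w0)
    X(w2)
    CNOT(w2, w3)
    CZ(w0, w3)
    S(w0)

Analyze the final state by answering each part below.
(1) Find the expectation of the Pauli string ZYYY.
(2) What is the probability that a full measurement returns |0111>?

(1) The observable ZYYY averages to -1.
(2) The probability of measuring |0111> is 0.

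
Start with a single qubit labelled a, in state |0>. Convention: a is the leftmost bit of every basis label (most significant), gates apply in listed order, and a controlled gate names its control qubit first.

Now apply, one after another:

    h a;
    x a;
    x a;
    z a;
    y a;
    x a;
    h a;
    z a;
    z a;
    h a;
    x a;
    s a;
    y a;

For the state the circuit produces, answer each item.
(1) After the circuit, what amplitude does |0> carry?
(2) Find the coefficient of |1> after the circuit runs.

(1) The amplitude on |0> is sqrt(2)*I/2. Key observation: steps 7-10 multiply out to the identity, so the circuit reduces to the remaining gates.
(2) The final state's coefficient on |1> equals -sqrt(2)/2.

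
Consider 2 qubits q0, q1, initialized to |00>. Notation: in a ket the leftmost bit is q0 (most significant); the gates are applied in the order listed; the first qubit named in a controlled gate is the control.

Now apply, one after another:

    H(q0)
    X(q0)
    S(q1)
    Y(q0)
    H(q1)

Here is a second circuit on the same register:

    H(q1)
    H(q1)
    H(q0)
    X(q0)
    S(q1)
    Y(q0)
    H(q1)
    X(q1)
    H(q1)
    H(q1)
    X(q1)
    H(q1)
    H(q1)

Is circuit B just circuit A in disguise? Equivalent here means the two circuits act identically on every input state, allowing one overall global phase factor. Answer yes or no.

Yes: on every input state the two circuits agree up to one overall phase factor.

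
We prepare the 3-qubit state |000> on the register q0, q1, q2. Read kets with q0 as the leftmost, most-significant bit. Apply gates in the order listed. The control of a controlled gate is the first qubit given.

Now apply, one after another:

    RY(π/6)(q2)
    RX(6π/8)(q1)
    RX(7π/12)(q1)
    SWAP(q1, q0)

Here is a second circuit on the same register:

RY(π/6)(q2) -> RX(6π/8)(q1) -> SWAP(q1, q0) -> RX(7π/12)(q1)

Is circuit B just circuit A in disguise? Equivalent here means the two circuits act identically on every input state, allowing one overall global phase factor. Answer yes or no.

No, they are not equivalent — no single phase factor reconciles the two unitaries.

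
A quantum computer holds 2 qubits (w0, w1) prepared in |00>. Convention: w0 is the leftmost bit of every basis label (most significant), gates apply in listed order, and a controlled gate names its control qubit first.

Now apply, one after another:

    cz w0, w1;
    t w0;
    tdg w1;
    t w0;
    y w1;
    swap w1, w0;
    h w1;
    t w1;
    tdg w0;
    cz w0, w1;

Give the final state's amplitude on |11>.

The final state's coefficient on |11> equals -sqrt(2)*I/2.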